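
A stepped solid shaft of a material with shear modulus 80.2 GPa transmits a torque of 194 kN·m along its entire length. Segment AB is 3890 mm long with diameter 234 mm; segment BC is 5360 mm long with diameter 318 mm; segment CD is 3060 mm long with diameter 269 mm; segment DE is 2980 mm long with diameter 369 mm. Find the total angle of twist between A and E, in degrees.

3.62°

J_AB = π(0.234)⁴/32 = 2.94×10^-4 m⁴; J_BC = π(0.318)⁴/32 = 1.00×10^-3 m⁴; J_CD = π(0.269)⁴/32 = 5.14×10^-4 m⁴; J_DE = π(0.369)⁴/32 = 1.82×10^-3 m⁴.
θ = (T/G)·Σ L_i/J_i = (194000/80.2×10⁹)·(3.89/2.94×10^-4 + 5.36/1.00×10^-3 + 3.06/5.14×10^-4 + 2.98/1.82×10^-3) = 0.06324 rad.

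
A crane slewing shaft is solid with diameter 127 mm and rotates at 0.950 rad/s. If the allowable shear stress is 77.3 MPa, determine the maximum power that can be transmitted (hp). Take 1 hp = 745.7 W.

39.6 hp

J = πd⁴/32 = π(0.127)⁴/32 = 2.554×10^-5 m⁴.
T_max = τ_allow·J/r = 7.73×10^7 × 2.554×10^-5 / 0.0635 = 31090 N·m.
ω = 0.950 rad/s, so P_max = T_max·ω = 2.954×10^4 W.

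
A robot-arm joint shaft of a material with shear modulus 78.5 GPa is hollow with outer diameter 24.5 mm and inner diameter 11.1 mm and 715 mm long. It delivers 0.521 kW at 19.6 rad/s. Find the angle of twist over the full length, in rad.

ω = 19.6 rad/s, so T = P/ω = 0.521×10³ / 19.60 = 26.58 N·m.
J = π(d_o⁴ − d_i⁴)/32 = π(0.0245⁴ − 0.0111⁴)/32 = 3.388×10^-8 m⁴.
θ = T·L/(G·J) = 26.58 × 0.715 / (78.5×10⁹ × 3.388×10^-8) = 7.146×10^-3 rad.

0.00715 rad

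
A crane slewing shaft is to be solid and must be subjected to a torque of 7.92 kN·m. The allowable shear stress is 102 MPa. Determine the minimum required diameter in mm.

73.4 mm

For a solid shaft τ_max = 16T/(πd³), so d = (16T/(π τ_allow))^(1/3) = (16·7920/(π·1.02×10^8))^(1/3) = 0.07340 m.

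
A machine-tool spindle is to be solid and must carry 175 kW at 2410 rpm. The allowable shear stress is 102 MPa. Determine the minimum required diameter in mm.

32.6 mm

ω = 2π·2410/60 = 252.4 rad/s, so T = P/ω = 175×10³ / 252.4 = 693.4 N·m.
For a solid shaft τ_max = 16T/(πd³), so d = (16T/(π τ_allow))^(1/3) = (16·693.4/(π·1.02×10^8))^(1/3) = 0.03259 m.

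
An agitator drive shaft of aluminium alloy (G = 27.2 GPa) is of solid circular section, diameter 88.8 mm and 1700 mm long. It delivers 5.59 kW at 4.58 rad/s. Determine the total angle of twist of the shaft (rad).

ω = 4.58 rad/s, so T = P/ω = 5.59×10³ / 4.580 = 1221 N·m.
J = πd⁴/32 = π(0.0888)⁴/32 = 6.105×10^-6 m⁴.
θ = T·L/(G·J) = 1221 × 1.70 / (27.2×10⁹ × 6.105×10^-6) = 0.01250 rad.

0.0125 rad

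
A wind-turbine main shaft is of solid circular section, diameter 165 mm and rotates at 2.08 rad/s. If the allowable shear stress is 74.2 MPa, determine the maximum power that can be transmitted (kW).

J = πd⁴/32 = π(0.165)⁴/32 = 7.277×10^-5 m⁴.
T_max = τ_allow·J/r = 7.42×10^7 × 7.277×10^-5 / 0.0825 = 65450 N·m.
ω = 2.08 rad/s, so P_max = T_max·ω = 1.361×10^5 W.

136 kW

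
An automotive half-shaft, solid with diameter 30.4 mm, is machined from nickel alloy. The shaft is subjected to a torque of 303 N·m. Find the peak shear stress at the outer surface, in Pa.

5.49e7 Pa

J = πd⁴/32 = π(0.0304)⁴/32 = 8.385×10^-8 m⁴.
τ_max = T·r/J = 303.0 × 0.0152 / 8.385×10^-8 = 5.493×10^7 Pa.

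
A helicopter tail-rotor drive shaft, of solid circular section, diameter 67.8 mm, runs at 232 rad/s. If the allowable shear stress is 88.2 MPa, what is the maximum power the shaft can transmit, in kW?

1250 kW

J = πd⁴/32 = π(0.0678)⁴/32 = 2.075×10^-6 m⁴.
T_max = τ_allow·J/r = 8.82×10^7 × 2.075×10^-6 / 0.0339 = 5397 N·m.
ω = 232 rad/s, so P_max = T_max·ω = 1.252×10^6 W.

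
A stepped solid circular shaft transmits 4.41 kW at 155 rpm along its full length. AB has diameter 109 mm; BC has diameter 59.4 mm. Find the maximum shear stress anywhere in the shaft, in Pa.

ω = 2π·155/60 = 16.23 rad/s, so T = P/ω = 4.41×10³ / 16.23 = 271.7 N·m.
Under the same torque, τ_max = 16T/(πd³) is largest where d is smallest — segment BC (d = 59.4 mm).
τ_max = 16·271.7/(π·(0.0594)³) = 6.602×10^6 Pa.

6.60e6 Pa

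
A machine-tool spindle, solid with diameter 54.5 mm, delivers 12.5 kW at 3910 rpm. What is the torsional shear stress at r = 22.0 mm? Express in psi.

ω = 2π·3910/60 = 409.5 rad/s, so T = P/ω = 12.5×10³ / 409.5 = 30.53 N·m.
J = πd⁴/32 = π(0.0545)⁴/32 = 8.661×10^-7 m⁴.
Shear stress varies linearly with radius: τ = T·r/J = 30.53 × 0.0220 / 8.661×10^-7 = 7.754×10^5 Pa.

112 psi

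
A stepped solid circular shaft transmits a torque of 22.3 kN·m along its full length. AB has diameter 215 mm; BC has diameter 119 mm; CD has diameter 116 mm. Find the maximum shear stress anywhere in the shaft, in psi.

10600 psi

Under the same torque, τ_max = 16T/(πd³) is largest where d is smallest — segment CD (d = 116 mm).
τ_max = 16·22300/(π·(0.116)³) = 7.276×10^7 Pa.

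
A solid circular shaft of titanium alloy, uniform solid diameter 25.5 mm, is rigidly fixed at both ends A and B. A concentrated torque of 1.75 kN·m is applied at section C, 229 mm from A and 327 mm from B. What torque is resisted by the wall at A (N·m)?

1030 N·m

With uniform GJ and both ends fixed, compatibility θ_AC = θ_CB gives T_A·a = T_B·b, together with T_A + T_B = T₀.
T_A = T₀·b/(a+b) = 1750·327/556.0 = 1029 N·m; T_B = 720.8 N·m.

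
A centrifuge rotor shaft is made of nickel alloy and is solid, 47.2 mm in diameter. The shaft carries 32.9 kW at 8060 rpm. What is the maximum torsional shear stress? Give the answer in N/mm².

ω = 2π·8060/60 = 844.0 rad/s, so T = P/ω = 32.9×10³ / 844.0 = 38.98 N·m.
J = πd⁴/32 = π(0.0472)⁴/32 = 4.873×10^-7 m⁴.
τ_max = T·r/J = 38.98 × 0.0236 / 4.873×10^-7 = 1.888×10^6 Pa.

1.89 N/mm²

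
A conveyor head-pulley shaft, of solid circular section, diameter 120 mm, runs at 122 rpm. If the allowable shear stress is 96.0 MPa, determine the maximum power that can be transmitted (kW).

J = πd⁴/32 = π(0.120)⁴/32 = 2.036×10^-5 m⁴.
T_max = τ_allow·J/r = 9.60×10^7 × 2.036×10^-5 / 0.0600 = 32570 N·m.
ω = 2π·122/60 = 12.78 rad/s, so P_max = T_max·ω = 4.161×10^5 W.

416 kW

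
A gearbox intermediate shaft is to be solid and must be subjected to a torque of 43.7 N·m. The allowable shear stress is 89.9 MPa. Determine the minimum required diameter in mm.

For a solid shaft τ_max = 16T/(πd³), so d = (16T/(π τ_allow))^(1/3) = (16·43.70/(π·8.99×10^7))^(1/3) = 0.01353 m.

13.5 mm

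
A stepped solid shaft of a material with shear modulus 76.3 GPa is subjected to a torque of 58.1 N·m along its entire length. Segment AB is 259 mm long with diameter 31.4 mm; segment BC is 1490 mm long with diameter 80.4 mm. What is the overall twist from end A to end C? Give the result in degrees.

0.134°

J_AB = π(0.0314)⁴/32 = 9.54×10^-8 m⁴; J_BC = π(0.0804)⁴/32 = 4.10×10^-6 m⁴.
θ = (T/G)·Σ L_i/J_i = (58.10/76.3×10⁹)·(0.259/9.54×10^-8 + 1.49/4.10×10^-6) = 2.343×10^-3 rad.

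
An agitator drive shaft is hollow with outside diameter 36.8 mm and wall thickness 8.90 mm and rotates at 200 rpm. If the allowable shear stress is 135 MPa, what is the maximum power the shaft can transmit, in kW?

J = π(d_o⁴ − d_i⁴)/32 = π(0.0368⁴ − 0.0190⁴)/32 = 1.673×10^-7 m⁴.
T_max = τ_allow·J/r = 1.35×10^8 × 1.673×10^-7 / 0.0184 = 1227 N·m.
ω = 2π·200/60 = 20.94 rad/s, so P_max = T_max·ω = 2.570×10^4 W.

25.7 kW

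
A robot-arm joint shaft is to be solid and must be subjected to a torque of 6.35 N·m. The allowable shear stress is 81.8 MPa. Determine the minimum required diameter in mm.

For a solid shaft τ_max = 16T/(πd³), so d = (16T/(π τ_allow))^(1/3) = (16·6.350/(π·8.18×10^7))^(1/3) = 0.007339 m.

7.34 mm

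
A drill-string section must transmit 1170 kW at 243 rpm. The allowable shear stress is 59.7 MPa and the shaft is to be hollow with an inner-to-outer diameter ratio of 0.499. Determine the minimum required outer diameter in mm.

ω = 2π·243/60 = 25.45 rad/s, so T = P/ω = 1170×10³ / 25.45 = 45980 N·m.
For a hollow shaft with d_i/d_o = 0.499: τ_max = 16T/(π d_o³ (1−k⁴)), so d_o = [16T/(π τ_allow (1−k⁴))]^(1/3) = [16·45980/(π·5.97×10^7·0.9380)]^(1/3) = 0.1611 m.

161 mm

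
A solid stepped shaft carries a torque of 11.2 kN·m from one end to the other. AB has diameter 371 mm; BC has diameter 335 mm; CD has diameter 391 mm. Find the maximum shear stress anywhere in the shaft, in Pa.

1.52e6 Pa

Under the same torque, τ_max = 16T/(πd³) is largest where d is smallest — segment BC (d = 335 mm).
τ_max = 16·11200/(π·(0.335)³) = 1.517×10^6 Pa.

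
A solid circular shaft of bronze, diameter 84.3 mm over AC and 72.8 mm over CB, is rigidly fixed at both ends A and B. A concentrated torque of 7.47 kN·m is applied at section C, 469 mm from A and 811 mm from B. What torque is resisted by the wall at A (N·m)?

5650 N·m

Compatibility: T_A·a/J_AC = T_B·b/J_CB with T_A + T_B = T₀.
J_AC = 4.96×10^-6 m⁴, J_CB = 2.76×10^-6 m⁴, so T_A = T₀·(J_AC/a)/((J_AC/a)+(J_CB/b)) = 5652 N·m, T_B = 1818 N·m.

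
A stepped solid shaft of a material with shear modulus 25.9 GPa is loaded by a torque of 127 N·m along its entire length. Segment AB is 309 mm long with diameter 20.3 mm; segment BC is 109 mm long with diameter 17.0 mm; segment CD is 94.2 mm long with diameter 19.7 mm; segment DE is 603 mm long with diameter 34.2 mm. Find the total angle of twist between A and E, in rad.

0.209 rad

J_AB = π(0.0203)⁴/32 = 1.67×10^-8 m⁴; J_BC = π(0.0170)⁴/32 = 8.20×10^-9 m⁴; J_CD = π(0.0197)⁴/32 = 1.48×10^-8 m⁴; J_DE = π(0.0342)⁴/32 = 1.34×10^-7 m⁴.
θ = (T/G)·Σ L_i/J_i = (127.0/25.9×10⁹)·(0.309/1.67×10^-8 + 0.109/8.20×10^-9 + 0.0942/1.48×10^-8 + 0.603/1.34×10^-7) = 0.2093 rad.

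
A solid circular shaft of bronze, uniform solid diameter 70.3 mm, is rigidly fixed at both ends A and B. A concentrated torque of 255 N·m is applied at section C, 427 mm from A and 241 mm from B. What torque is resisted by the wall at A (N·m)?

With uniform GJ and both ends fixed, compatibility θ_AC = θ_CB gives T_A·a = T_B·b, together with T_A + T_B = T₀.
T_A = T₀·b/(a+b) = 255.0·241/668.0 = 92.00 N·m; T_B = 163.0 N·m.

92.0 N·m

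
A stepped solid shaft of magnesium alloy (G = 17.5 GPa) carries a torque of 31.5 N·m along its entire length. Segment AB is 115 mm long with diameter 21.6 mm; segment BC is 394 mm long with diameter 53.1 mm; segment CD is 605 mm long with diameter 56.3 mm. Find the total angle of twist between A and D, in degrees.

0.670°

J_AB = π(0.0216)⁴/32 = 2.14×10^-8 m⁴; J_BC = π(0.0531)⁴/32 = 7.81×10^-7 m⁴; J_CD = π(0.0563)⁴/32 = 9.86×10^-7 m⁴.
θ = (T/G)·Σ L_i/J_i = (31.50/17.5×10⁹)·(0.115/2.14×10^-8 + 0.394/7.81×10^-7 + 0.605/9.86×10^-7) = 0.01170 rad.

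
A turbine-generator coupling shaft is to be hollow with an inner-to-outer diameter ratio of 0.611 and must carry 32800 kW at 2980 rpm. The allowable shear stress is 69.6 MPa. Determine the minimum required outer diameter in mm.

ω = 2π·2980/60 = 312.1 rad/s, so T = P/ω = 32800×10³ / 312.1 = 105100 N·m.
For a hollow shaft with d_i/d_o = 0.611: τ_max = 16T/(π d_o³ (1−k⁴)), so d_o = [16T/(π τ_allow (1−k⁴))]^(1/3) = [16·105100/(π·6.96×10^7·0.8606)]^(1/3) = 0.2075 m.

208 mm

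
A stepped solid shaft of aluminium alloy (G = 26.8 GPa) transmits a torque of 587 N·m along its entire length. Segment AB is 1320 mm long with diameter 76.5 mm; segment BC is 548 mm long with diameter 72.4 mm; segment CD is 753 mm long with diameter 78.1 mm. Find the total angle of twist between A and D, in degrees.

J_AB = π(0.0765)⁴/32 = 3.36×10^-6 m⁴; J_BC = π(0.0724)⁴/32 = 2.70×10^-6 m⁴; J_CD = π(0.0781)⁴/32 = 3.65×10^-6 m⁴.
θ = (T/G)·Σ L_i/J_i = (587.0/26.8×10⁹)·(1.32/3.36×10^-6 + 0.548/2.70×10^-6 + 0.753/3.65×10^-6) = 0.01756 rad.

1.01°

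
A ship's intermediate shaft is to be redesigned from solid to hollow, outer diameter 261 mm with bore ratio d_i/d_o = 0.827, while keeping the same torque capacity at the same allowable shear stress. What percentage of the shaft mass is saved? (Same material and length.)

51.9 %

Equal τ_max and T ⇒ the solid shaft needs d_s³ = d_o³(1−k⁴), so d_s = 261·(1−0.827⁴)^(1/3) = 211.5 mm.
Area ratio A_h/A_s = d_o²(1−k²)/d_s² = (1−k²)/(1−k⁴)^(2/3) = 0.4813.
Mass saving = 1 − 0.4813 = 51.9 %.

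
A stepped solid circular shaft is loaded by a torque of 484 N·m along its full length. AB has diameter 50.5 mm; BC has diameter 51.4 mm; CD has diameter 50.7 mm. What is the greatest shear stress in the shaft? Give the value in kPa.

19100 kPa

Under the same torque, τ_max = 16T/(πd³) is largest where d is smallest — segment AB (d = 50.5 mm).
τ_max = 16·484.0/(π·(0.0505)³) = 1.914×10^7 Pa.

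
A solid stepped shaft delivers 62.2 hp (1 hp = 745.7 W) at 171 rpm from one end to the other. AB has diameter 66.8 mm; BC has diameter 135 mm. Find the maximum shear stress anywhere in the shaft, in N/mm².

ω = 2π·171/60 = 17.91 rad/s, so T = P/ω = 62.2×745.7 / 17.91 = 2590 N·m.
Under the same torque, τ_max = 16T/(πd³) is largest where d is smallest — segment AB (d = 66.8 mm).
τ_max = 16·2590/(π·(0.0668)³) = 4.426×10^7 Pa.

44.3 N/mm²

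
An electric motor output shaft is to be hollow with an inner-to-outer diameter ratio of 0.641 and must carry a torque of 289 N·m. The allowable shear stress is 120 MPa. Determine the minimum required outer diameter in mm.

24.5 mm

For a hollow shaft with d_i/d_o = 0.641: τ_max = 16T/(π d_o³ (1−k⁴)), so d_o = [16T/(π τ_allow (1−k⁴))]^(1/3) = [16·289.0/(π·1.20×10^8·0.8312)]^(1/3) = 0.02453 m.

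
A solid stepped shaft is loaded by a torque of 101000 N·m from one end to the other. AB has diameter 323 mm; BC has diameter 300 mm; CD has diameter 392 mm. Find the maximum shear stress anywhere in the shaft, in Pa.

Under the same torque, τ_max = 16T/(πd³) is largest where d is smallest — segment BC (d = 300 mm).
τ_max = 16·101000/(π·(0.300)³) = 1.905×10^7 Pa.

1.91e7 Pa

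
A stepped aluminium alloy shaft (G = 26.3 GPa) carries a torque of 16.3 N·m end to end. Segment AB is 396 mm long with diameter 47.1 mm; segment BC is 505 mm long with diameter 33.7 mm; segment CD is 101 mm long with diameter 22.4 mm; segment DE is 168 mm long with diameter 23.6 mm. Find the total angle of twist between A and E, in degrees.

J_AB = π(0.0471)⁴/32 = 4.83×10^-7 m⁴; J_BC = π(0.0337)⁴/32 = 1.27×10^-7 m⁴; J_CD = π(0.0224)⁴/32 = 2.47×10^-8 m⁴; J_DE = π(0.0236)⁴/32 = 3.05×10^-8 m⁴.
θ = (T/G)·Σ L_i/J_i = (16.30/26.3×10⁹)·(0.396/4.83×10^-7 + 0.505/1.27×10^-7 + 0.101/2.47×10^-8 + 0.168/3.05×10^-8) = 8.931×10^-3 rad.

0.512°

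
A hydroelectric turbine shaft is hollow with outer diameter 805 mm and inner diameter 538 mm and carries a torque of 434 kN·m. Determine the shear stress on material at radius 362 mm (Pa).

4.76e6 Pa

J = π(d_o⁴ − d_i⁴)/32 = π(0.805⁴ − 0.538⁴)/32 = 0.03300 m⁴.
Shear stress varies linearly with radius: τ = T·r/J = 434000 × 0.362 / 0.03300 = 4.761×10^6 Pa.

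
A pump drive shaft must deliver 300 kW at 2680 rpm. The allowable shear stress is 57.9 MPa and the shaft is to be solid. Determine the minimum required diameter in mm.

45.5 mm

ω = 2π·2680/60 = 280.6 rad/s, so T = P/ω = 300×10³ / 280.6 = 1069 N·m.
For a solid shaft τ_max = 16T/(πd³), so d = (16T/(π τ_allow))^(1/3) = (16·1069/(π·5.79×10^7))^(1/3) = 0.04547 m.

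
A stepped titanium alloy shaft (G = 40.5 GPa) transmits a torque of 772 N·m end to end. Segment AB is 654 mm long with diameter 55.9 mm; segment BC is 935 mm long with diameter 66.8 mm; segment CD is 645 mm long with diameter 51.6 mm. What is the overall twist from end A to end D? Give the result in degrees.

J_AB = π(0.0559)⁴/32 = 9.59×10^-7 m⁴; J_BC = π(0.0668)⁴/32 = 1.95×10^-6 m⁴; J_CD = π(0.0516)⁴/32 = 6.96×10^-7 m⁴.
θ = (T/G)·Σ L_i/J_i = (772.0/40.5×10⁹)·(0.654/9.59×10^-7 + 0.935/1.95×10^-6 + 0.645/6.96×10^-7) = 0.03979 rad.

2.28°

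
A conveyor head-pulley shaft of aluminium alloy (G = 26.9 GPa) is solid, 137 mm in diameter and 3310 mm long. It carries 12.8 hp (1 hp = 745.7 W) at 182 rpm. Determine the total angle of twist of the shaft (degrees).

0.102°

ω = 2π·182/60 = 19.06 rad/s, so T = P/ω = 12.8×745.7 / 19.06 = 500.8 N·m.
J = πd⁴/32 = π(0.137)⁴/32 = 3.458×10^-5 m⁴.
θ = T·L/(G·J) = 500.8 × 3.31 / (26.9×10⁹ × 3.458×10^-5) = 1.782×10^-3 rad.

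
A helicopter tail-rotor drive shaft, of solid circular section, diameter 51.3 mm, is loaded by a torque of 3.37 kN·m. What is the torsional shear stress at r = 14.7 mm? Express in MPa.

J = πd⁴/32 = π(0.0513)⁴/32 = 6.799×10^-7 m⁴.
Shear stress varies linearly with radius: τ = T·r/J = 3370 × 0.0147 / 6.799×10^-7 = 7.286×10^7 Pa.

72.9 MPa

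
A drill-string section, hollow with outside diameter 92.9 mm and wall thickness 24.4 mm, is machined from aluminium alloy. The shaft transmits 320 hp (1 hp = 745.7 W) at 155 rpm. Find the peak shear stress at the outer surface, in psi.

14300 psi

ω = 2π·155/60 = 16.23 rad/s, so T = P/ω = 320×745.7 / 16.23 = 14700 N·m.
J = π(d_o⁴ − d_i⁴)/32 = π(0.0929⁴ − 0.0441⁴)/32 = 6.941×10^-6 m⁴.
τ_max = T·r/J = 14700 × 0.0465 / 6.941×10^-6 = 9.838×10^7 Pa.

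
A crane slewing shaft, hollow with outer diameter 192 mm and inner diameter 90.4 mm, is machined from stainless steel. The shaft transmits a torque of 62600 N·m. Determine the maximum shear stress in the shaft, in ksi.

6.87 ksi

J = π(d_o⁴ − d_i⁴)/32 = π(0.192⁴ − 0.0904⁴)/32 = 1.269×10^-4 m⁴.
τ_max = T·r/J = 62600 × 0.0960 / 1.269×10^-4 = 4.737×10^7 Pa.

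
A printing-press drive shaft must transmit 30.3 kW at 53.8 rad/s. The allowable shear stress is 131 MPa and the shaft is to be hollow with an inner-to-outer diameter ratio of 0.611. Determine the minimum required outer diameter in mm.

29.4 mm

ω = 53.8 rad/s, so T = P/ω = 30.3×10³ / 53.80 = 563.2 N·m.
For a hollow shaft with d_i/d_o = 0.611: τ_max = 16T/(π d_o³ (1−k⁴)), so d_o = [16T/(π τ_allow (1−k⁴))]^(1/3) = [16·563.2/(π·1.31×10^8·0.8606)]^(1/3) = 0.02941 m.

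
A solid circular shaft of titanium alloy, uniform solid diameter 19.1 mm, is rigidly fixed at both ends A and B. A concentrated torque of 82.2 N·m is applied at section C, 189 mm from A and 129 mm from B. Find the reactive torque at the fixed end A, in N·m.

With uniform GJ and both ends fixed, compatibility θ_AC = θ_CB gives T_A·a = T_B·b, together with T_A + T_B = T₀.
T_A = T₀·b/(a+b) = 82.20·129/318.0 = 33.35 N·m; T_B = 48.85 N·m.

33.3 N·m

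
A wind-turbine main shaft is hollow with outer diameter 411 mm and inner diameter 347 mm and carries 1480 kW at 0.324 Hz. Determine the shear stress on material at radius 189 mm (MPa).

ω = 2π·0.324 = 2.036 rad/s, so T = P/ω = 1480×10³ / 2.036 = 727000 N·m.
J = π(d_o⁴ − d_i⁴)/32 = π(0.411⁴ − 0.347⁴)/32 = 1.378×10^-3 m⁴.
Shear stress varies linearly with radius: τ = T·r/J = 727000 × 0.189 / 1.378×10^-3 = 9.971×10^7 Pa.

99.7 MPa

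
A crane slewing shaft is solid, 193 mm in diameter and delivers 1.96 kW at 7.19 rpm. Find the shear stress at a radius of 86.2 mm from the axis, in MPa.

1.65 MPa

ω = 2π·7.19/60 = 0.7529 rad/s, so T = P/ω = 1.96×10³ / 0.7529 = 2603 N·m.
J = πd⁴/32 = π(0.193)⁴/32 = 1.362×10^-4 m⁴.
Shear stress varies linearly with radius: τ = T·r/J = 2603 × 0.0862 / 1.362×10^-4 = 1.647×10^6 Pa.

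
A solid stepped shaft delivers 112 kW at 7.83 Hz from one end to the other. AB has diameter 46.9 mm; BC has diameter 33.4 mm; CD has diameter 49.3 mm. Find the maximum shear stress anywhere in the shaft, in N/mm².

311 N/mm²

ω = 2π·7.83 = 49.20 rad/s, so T = P/ω = 112×10³ / 49.20 = 2277 N·m.
Under the same torque, τ_max = 16T/(πd³) is largest where d is smallest — segment BC (d = 33.4 mm).
τ_max = 16·2277/(π·(0.0334)³) = 3.112×10^8 Pa.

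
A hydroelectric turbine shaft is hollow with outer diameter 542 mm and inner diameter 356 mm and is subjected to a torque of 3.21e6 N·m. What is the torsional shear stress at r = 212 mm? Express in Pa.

9.87e7 Pa

J = π(d_o⁴ − d_i⁴)/32 = π(0.542⁴ − 0.356⁴)/32 = 6.895×10^-3 m⁴.
Shear stress varies linearly with radius: τ = T·r/J = 3.210e6 × 0.212 / 6.895×10^-3 = 9.869×10^7 Pa.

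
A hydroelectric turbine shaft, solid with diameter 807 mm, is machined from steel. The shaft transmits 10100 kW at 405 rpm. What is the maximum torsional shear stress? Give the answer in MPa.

ω = 2π·405/60 = 42.41 rad/s, so T = P/ω = 10100×10³ / 42.41 = 238100 N·m.
J = πd⁴/32 = π(0.807)⁴/32 = 0.04164 m⁴.
τ_max = T·r/J = 238100 × 0.404 / 0.04164 = 2.308×10^6 Pa.

2.31 MPa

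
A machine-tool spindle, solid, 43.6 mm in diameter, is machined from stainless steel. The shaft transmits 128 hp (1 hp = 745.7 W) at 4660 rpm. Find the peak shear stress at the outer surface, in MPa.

ω = 2π·4660/60 = 488.0 rad/s, so T = P/ω = 128×745.7 / 488.0 = 195.6 N·m.
J = πd⁴/32 = π(0.0436)⁴/32 = 3.548×10^-7 m⁴.
τ_max = T·r/J = 195.6 × 0.0218 / 3.548×10^-7 = 1.202×10^7 Pa.

12.0 MPa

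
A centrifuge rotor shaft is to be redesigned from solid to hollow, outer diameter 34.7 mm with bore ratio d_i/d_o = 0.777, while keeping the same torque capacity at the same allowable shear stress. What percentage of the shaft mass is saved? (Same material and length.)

Equal τ_max and T ⇒ the solid shaft needs d_s³ = d_o³(1−k⁴), so d_s = 34.7·(1−0.777⁴)^(1/3) = 29.83 mm.
Area ratio A_h/A_s = d_o²(1−k²)/d_s² = (1−k²)/(1−k⁴)^(2/3) = 0.5361.
Mass saving = 1 − 0.5361 = 46.4 %.

46.4 %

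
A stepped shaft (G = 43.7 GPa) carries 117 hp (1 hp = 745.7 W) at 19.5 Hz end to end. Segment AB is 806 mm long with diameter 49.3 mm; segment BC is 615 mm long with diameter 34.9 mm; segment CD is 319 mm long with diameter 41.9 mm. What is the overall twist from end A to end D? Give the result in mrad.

ω = 2π·19.5 = 122.5 rad/s, so T = P/ω = 117×745.7 / 122.5 = 712.1 N·m.
J_AB = π(0.0493)⁴/32 = 5.80×10^-7 m⁴; J_BC = π(0.0349)⁴/32 = 1.46×10^-7 m⁴; J_CD = π(0.0419)⁴/32 = 3.03×10^-7 m⁴.
θ = (T/G)·Σ L_i/J_i = (712.1/43.7×10⁹)·(0.806/5.80×10^-7 + 0.615/1.46×10^-7 + 0.319/3.03×10^-7) = 0.1086 rad.

109 mrad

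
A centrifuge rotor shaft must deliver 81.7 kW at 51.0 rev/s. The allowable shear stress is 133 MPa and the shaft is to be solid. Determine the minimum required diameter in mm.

21.4 mm

ω = 2π·51.0 = 320.4 rad/s, so T = P/ω = 81.7×10³ / 320.4 = 255.0 N·m.
For a solid shaft τ_max = 16T/(πd³), so d = (16T/(π τ_allow))^(1/3) = (16·255.0/(π·1.33×10^8))^(1/3) = 0.02137 m.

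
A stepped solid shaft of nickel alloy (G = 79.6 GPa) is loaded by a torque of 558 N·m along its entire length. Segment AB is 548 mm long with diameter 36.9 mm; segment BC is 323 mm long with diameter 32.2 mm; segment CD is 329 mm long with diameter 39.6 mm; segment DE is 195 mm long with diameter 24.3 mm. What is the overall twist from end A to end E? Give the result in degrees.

5.27°

J_AB = π(0.0369)⁴/32 = 1.82×10^-7 m⁴; J_BC = π(0.0322)⁴/32 = 1.06×10^-7 m⁴; J_CD = π(0.0396)⁴/32 = 2.41×10^-7 m⁴; J_DE = π(0.0243)⁴/32 = 3.42×10^-8 m⁴.
θ = (T/G)·Σ L_i/J_i = (558.0/79.6×10⁹)·(0.548/1.82×10^-7 + 0.323/1.06×10^-7 + 0.329/2.41×10^-7 + 0.195/3.42×10^-8) = 0.09204 rad.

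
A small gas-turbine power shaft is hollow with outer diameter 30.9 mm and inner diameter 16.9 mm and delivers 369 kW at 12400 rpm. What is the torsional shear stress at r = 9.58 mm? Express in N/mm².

33.4 N/mm²

ω = 2π·12400/60 = 1299 rad/s, so T = P/ω = 369×10³ / 1299 = 284.2 N·m.
J = π(d_o⁴ − d_i⁴)/32 = π(0.0309⁴ − 0.0169⁴)/32 = 8.149×10^-8 m⁴.
Shear stress varies linearly with radius: τ = T·r/J = 284.2 × 0.00958 / 8.149×10^-8 = 3.341×10^7 Pa.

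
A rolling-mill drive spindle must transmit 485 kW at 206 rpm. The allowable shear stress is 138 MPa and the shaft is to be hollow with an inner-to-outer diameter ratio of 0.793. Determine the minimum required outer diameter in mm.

111 mm

ω = 2π·206/60 = 21.57 rad/s, so T = P/ω = 485×10³ / 21.57 = 22480 N·m.
For a hollow shaft with d_i/d_o = 0.793: τ_max = 16T/(π d_o³ (1−k⁴)), so d_o = [16T/(π τ_allow (1−k⁴))]^(1/3) = [16·22480/(π·1.38×10^8·0.6045)]^(1/3) = 0.1111 m.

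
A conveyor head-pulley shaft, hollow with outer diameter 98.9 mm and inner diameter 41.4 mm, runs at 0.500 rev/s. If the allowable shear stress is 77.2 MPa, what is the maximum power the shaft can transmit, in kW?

44.7 kW

J = π(d_o⁴ − d_i⁴)/32 = π(0.0989⁴ − 0.0414⁴)/32 = 9.104×10^-6 m⁴.
T_max = τ_allow·J/r = 7.72×10^7 × 9.104×10^-6 / 0.0495 = 14210 N·m.
ω = 2π·0.500 = 3.142 rad/s, so P_max = T_max·ω = 4.465×10^4 W.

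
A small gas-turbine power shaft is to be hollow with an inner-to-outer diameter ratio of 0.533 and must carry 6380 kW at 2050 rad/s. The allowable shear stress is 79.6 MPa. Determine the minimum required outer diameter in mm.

ω = 2050 rad/s, so T = P/ω = 6380×10³ / 2050 = 3112 N·m.
For a hollow shaft with d_i/d_o = 0.533: τ_max = 16T/(π d_o³ (1−k⁴)), so d_o = [16T/(π τ_allow (1−k⁴))]^(1/3) = [16·3112/(π·7.96×10^7·0.9193)]^(1/3) = 0.06006 m.

60.1 mm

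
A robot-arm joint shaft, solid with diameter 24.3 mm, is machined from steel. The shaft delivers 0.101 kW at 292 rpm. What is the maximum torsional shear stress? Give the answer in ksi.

0.170 ksi

ω = 2π·292/60 = 30.58 rad/s, so T = P/ω = 0.101×10³ / 30.58 = 3.303 N·m.
J = πd⁴/32 = π(0.0243)⁴/32 = 3.423×10^-8 m⁴.
τ_max = T·r/J = 3.303 × 0.0122 / 3.423×10^-8 = 1.172×10^6 Pa.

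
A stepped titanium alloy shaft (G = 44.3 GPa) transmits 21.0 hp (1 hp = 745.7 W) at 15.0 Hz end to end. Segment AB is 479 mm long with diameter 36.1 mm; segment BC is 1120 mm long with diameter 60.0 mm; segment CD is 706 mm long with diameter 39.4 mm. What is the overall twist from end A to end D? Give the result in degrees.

ω = 2π·15.0 = 94.25 rad/s, so T = P/ω = 21.0×745.7 / 94.25 = 166.2 N·m.
J_AB = π(0.0361)⁴/32 = 1.67×10^-7 m⁴; J_BC = π(0.0600)⁴/32 = 1.27×10^-6 m⁴; J_CD = π(0.0394)⁴/32 = 2.37×10^-7 m⁴.
θ = (T/G)·Σ L_i/J_i = (166.2/44.3×10⁹)·(0.479/1.67×10^-7 + 1.12/1.27×10^-6 + 0.706/2.37×10^-7) = 0.02527 rad.

1.45°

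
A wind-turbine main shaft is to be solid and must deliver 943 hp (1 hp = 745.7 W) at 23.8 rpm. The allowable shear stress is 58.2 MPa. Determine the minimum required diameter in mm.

291 mm

ω = 2π·23.8/60 = 2.492 rad/s, so T = P/ω = 943×745.7 / 2.492 = 282100 N·m.
For a solid shaft τ_max = 16T/(πd³), so d = (16T/(π τ_allow))^(1/3) = (16·282100/(π·5.82×10^7))^(1/3) = 0.2912 m.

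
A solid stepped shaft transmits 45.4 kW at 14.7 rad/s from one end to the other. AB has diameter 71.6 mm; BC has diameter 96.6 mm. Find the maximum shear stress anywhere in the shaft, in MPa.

42.9 MPa

ω = 14.7 rad/s, so T = P/ω = 45.4×10³ / 14.70 = 3088 N·m.
Under the same torque, τ_max = 16T/(πd³) is largest where d is smallest — segment AB (d = 71.6 mm).
τ_max = 16·3088/(π·(0.0716)³) = 4.285×10^7 Pa.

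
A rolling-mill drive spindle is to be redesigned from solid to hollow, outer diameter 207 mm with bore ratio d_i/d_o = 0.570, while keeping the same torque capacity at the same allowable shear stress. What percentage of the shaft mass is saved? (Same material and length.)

Equal τ_max and T ⇒ the solid shaft needs d_s³ = d_o³(1−k⁴), so d_s = 207·(1−0.570⁴)^(1/3) = 199.4 mm.
Area ratio A_h/A_s = d_o²(1−k²)/d_s² = (1−k²)/(1−k⁴)^(2/3) = 0.7272.
Mass saving = 1 − 0.7272 = 27.3 %.

27.3 %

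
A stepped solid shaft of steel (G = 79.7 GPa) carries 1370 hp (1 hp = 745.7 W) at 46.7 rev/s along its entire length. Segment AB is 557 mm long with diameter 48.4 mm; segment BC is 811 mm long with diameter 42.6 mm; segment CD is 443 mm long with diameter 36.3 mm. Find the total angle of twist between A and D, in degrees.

15.4°

ω = 2π·46.7 = 293.4 rad/s, so T = P/ω = 1370×745.7 / 293.4 = 3482 N·m.
J_AB = π(0.0484)⁴/32 = 5.39×10^-7 m⁴; J_BC = π(0.0426)⁴/32 = 3.23×10^-7 m⁴; J_CD = π(0.0363)⁴/32 = 1.70×10^-7 m⁴.
θ = (T/G)·Σ L_i/J_i = (3482/79.7×10⁹)·(0.557/5.39×10^-7 + 0.811/3.23×10^-7 + 0.443/1.70×10^-7) = 0.2683 rad.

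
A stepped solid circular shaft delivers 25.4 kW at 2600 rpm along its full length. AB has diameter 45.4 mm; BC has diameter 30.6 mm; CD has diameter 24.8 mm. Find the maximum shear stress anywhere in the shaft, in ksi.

ω = 2π·2600/60 = 272.3 rad/s, so T = P/ω = 25.4×10³ / 272.3 = 93.29 N·m.
Under the same torque, τ_max = 16T/(πd³) is largest where d is smallest — segment CD (d = 24.8 mm).
τ_max = 16·93.29/(π·(0.0248)³) = 3.115×10^7 Pa.

4.52 ksi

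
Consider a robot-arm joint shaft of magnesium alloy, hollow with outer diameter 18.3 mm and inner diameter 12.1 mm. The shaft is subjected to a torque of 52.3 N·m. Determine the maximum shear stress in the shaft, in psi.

7790 psi

J = π(d_o⁴ − d_i⁴)/32 = π(0.0183⁴ − 0.0121⁴)/32 = 8.906×10^-9 m⁴.
τ_max = T·r/J = 52.30 × 0.00915 / 8.906×10^-9 = 5.373×10^7 Pa.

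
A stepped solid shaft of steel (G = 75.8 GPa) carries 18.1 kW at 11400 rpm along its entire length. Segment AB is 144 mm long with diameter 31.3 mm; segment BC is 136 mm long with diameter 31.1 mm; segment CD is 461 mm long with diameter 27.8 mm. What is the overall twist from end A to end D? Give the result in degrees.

0.125°

ω = 2π·11400/60 = 1194 rad/s, so T = P/ω = 18.1×10³ / 1194 = 15.16 N·m.
J_AB = π(0.0313)⁴/32 = 9.42×10^-8 m⁴; J_BC = π(0.0311)⁴/32 = 9.18×10^-8 m⁴; J_CD = π(0.0278)⁴/32 = 5.86×10^-8 m⁴.
θ = (T/G)·Σ L_i/J_i = (15.16/75.8×10⁹)·(0.144/9.42×10^-8 + 0.136/9.18×10^-8 + 0.461/5.86×10^-8) = 2.174×10^-3 rad.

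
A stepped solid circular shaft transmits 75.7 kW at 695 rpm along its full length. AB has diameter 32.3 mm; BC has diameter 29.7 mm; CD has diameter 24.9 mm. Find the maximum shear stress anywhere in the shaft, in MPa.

343 MPa

ω = 2π·695/60 = 72.78 rad/s, so T = P/ω = 75.7×10³ / 72.78 = 1040 N·m.
Under the same torque, τ_max = 16T/(πd³) is largest where d is smallest — segment CD (d = 24.9 mm).
τ_max = 16·1040/(π·(0.0249)³) = 3.431×10^8 Pa.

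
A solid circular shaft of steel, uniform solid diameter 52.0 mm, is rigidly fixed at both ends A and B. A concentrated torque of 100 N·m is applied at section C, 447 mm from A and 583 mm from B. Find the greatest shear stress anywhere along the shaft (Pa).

2.05e6 Pa

With uniform GJ and both ends fixed, compatibility θ_AC = θ_CB gives T_A·a = T_B·b, together with T_A + T_B = T₀.
T_A = T₀·b/(a+b) = 100.0·583/1030 = 56.60 N·m; T_B = 43.40 N·m.
τ in each portion: τ_AC = 2.05×10^6 Pa, τ_CB = 1.57×10^6 Pa; maximum is in AC.
τ_max = T_AC·r/J = 56.60·0.0260/7.18×10^-7 = 2.050×10^6 Pa.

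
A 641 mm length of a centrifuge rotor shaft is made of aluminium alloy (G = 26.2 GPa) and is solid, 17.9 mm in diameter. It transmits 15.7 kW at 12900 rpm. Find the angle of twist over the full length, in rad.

0.0282 rad

ω = 2π·12900/60 = 1351 rad/s, so T = P/ω = 15.7×10³ / 1351 = 11.62 N·m.
J = πd⁴/32 = π(0.0179)⁴/32 = 1.008×10^-8 m⁴.
θ = T·L/(G·J) = 11.62 × 0.641 / (26.2×10⁹ × 1.008×10^-8) = 0.02821 rad.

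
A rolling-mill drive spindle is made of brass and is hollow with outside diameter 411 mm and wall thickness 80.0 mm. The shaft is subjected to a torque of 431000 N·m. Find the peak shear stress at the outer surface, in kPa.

J = π(d_o⁴ − d_i⁴)/32 = π(0.411⁴ − 0.251⁴)/32 = 2.412×10^-3 m⁴.
τ_max = T·r/J = 431000 × 0.205 / 2.412×10^-3 = 3.673×10^7 Pa.

36700 kPa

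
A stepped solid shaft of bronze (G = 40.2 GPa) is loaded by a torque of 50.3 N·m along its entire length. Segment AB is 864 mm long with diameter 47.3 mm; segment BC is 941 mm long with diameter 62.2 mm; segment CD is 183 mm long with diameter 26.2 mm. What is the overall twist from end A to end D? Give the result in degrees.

J_AB = π(0.0473)⁴/32 = 4.91×10^-7 m⁴; J_BC = π(0.0622)⁴/32 = 1.47×10^-6 m⁴; J_CD = π(0.0262)⁴/32 = 4.63×10^-8 m⁴.
θ = (T/G)·Σ L_i/J_i = (50.30/40.2×10⁹)·(0.864/4.91×10^-7 + 0.941/1.47×10^-6 + 0.183/4.63×10^-8) = 7.951×10^-3 rad.

0.456°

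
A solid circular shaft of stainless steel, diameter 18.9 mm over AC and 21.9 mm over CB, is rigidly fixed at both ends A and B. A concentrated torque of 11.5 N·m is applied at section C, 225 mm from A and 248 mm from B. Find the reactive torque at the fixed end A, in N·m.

Compatibility: T_A·a/J_AC = T_B·b/J_CB with T_A + T_B = T₀.
J_AC = 1.25×10^-8 m⁴, J_CB = 2.26×10^-8 m⁴, so T_A = T₀·(J_AC/a)/((J_AC/a)+(J_CB/b)) = 4.363 N·m, T_B = 7.137 N·m.

4.36 N·m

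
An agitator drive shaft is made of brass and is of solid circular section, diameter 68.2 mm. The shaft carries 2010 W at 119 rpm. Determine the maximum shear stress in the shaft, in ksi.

ω = 2π·119/60 = 12.46 rad/s, so T = P/ω = 2010 / 12.46 = 161.3 N·m.
J = πd⁴/32 = π(0.0682)⁴/32 = 2.124×10^-6 m⁴.
τ_max = T·r/J = 161.3 × 0.0341 / 2.124×10^-6 = 2.590×10^6 Pa.

0.376 ksi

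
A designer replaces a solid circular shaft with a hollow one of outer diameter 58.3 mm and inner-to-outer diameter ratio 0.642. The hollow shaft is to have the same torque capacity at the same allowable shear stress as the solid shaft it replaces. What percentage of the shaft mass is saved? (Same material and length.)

Equal τ_max and T ⇒ the solid shaft needs d_s³ = d_o³(1−k⁴), so d_s = 58.3·(1−0.642⁴)^(1/3) = 54.79 mm.
Area ratio A_h/A_s = d_o²(1−k²)/d_s² = (1−k²)/(1−k⁴)^(2/3) = 0.6655.
Mass saving = 1 − 0.6655 = 33.4 %.

33.4 %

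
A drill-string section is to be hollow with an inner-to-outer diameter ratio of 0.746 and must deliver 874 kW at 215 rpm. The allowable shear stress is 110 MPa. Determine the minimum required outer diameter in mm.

138 mm

ω = 2π·215/60 = 22.51 rad/s, so T = P/ω = 874×10³ / 22.51 = 38820 N·m.
For a hollow shaft with d_i/d_o = 0.746: τ_max = 16T/(π d_o³ (1−k⁴)), so d_o = [16T/(π τ_allow (1−k⁴))]^(1/3) = [16·38820/(π·1.10×10^8·0.6903)]^(1/3) = 0.1376 m.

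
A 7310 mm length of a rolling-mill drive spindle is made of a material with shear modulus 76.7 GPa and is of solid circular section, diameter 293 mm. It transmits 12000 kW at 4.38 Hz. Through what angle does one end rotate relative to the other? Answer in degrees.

ω = 2π·4.38 = 27.52 rad/s, so T = P/ω = 12000×10³ / 27.52 = 436000 N·m.
J = πd⁴/32 = π(0.293)⁴/32 = 7.236×10^-4 m⁴.
θ = T·L/(G·J) = 436000 × 7.31 / (76.7×10⁹ × 7.236×10^-4) = 0.05744 rad.

3.29°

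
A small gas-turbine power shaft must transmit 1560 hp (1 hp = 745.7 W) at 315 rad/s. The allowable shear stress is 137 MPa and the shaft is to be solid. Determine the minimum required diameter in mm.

ω = 315 rad/s, so T = P/ω = 1560×745.7 / 315.0 = 3693 N·m.
For a solid shaft τ_max = 16T/(πd³), so d = (16T/(π τ_allow))^(1/3) = (16·3693/(π·1.37×10^8))^(1/3) = 0.05159 m.

51.6 mm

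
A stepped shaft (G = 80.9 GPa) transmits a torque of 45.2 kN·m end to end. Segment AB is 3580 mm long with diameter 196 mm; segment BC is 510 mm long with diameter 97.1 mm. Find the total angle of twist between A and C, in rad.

J_AB = π(0.196)⁴/32 = 1.45×10^-4 m⁴; J_BC = π(0.0971)⁴/32 = 8.73×10^-6 m⁴.
θ = (T/G)·Σ L_i/J_i = (45200/80.9×10⁹)·(3.58/1.45×10^-4 + 0.510/8.73×10^-6) = 0.04646 rad.

0.0465 rad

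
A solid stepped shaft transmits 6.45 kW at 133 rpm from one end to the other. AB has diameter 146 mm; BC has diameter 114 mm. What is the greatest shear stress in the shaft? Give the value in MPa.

ω = 2π·133/60 = 13.93 rad/s, so T = P/ω = 6.45×10³ / 13.93 = 463.1 N·m.
Under the same torque, τ_max = 16T/(πd³) is largest where d is smallest — segment BC (d = 114 mm).
τ_max = 16·463.1/(π·(0.114)³) = 1.592×10^6 Pa.

1.59 MPa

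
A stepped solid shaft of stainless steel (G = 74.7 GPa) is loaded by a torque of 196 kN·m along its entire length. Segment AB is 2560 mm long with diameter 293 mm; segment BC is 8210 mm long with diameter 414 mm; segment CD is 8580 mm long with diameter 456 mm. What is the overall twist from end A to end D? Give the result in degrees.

1.26°

J_AB = π(0.293)⁴/32 = 7.24×10^-4 m⁴; J_BC = π(0.414)⁴/32 = 2.88×10^-3 m⁴; J_CD = π(0.456)⁴/32 = 4.24×10^-3 m⁴.
θ = (T/G)·Σ L_i/J_i = (196000/74.7×10⁹)·(2.56/7.24×10^-4 + 8.21/2.88×10^-3 + 8.58/4.24×10^-3) = 0.02206 rad.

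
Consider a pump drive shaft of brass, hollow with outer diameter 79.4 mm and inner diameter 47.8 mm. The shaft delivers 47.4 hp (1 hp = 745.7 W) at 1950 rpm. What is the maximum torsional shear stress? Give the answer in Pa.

2.03e6 Pa

ω = 2π·1950/60 = 204.2 rad/s, so T = P/ω = 47.4×745.7 / 204.2 = 173.1 N·m.
J = π(d_o⁴ − d_i⁴)/32 = π(0.0794⁴ − 0.0478⁴)/32 = 3.389×10^-6 m⁴.
τ_max = T·r/J = 173.1 × 0.0397 / 3.389×10^-6 = 2.027×10^6 Pa.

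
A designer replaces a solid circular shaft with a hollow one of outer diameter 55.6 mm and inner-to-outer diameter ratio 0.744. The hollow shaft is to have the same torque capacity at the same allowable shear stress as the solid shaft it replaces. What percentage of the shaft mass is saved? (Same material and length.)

Equal τ_max and T ⇒ the solid shaft needs d_s³ = d_o³(1−k⁴), so d_s = 55.6·(1−0.744⁴)^(1/3) = 49.22 mm.
Area ratio A_h/A_s = d_o²(1−k²)/d_s² = (1−k²)/(1−k⁴)^(2/3) = 0.5698.
Mass saving = 1 − 0.5698 = 43.0 %.

43.0 %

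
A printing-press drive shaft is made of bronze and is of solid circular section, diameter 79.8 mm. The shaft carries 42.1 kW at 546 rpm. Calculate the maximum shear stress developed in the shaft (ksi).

ω = 2π·546/60 = 57.18 rad/s, so T = P/ω = 42.1×10³ / 57.18 = 736.3 N·m.
J = πd⁴/32 = π(0.0798)⁴/32 = 3.981×10^-6 m⁴.
τ_max = T·r/J = 736.3 × 0.0399 / 3.981×10^-6 = 7.379×10^6 Pa.

1.07 ksi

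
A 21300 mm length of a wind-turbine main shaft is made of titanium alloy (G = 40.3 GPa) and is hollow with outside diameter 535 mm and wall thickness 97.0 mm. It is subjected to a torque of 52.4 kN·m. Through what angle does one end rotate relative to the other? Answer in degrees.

0.236°

J = π(d_o⁴ − d_i⁴)/32 = π(0.535⁴ − 0.341⁴)/32 = 6.715×10^-3 m⁴.
θ = T·L/(G·J) = 52400 × 21.3 / (40.3×10⁹ × 6.715×10^-3) = 4.124×10^-3 rad.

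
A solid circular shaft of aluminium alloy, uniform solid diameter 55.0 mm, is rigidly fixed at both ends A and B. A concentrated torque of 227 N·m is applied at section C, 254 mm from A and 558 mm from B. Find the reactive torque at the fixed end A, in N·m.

With uniform GJ and both ends fixed, compatibility θ_AC = θ_CB gives T_A·a = T_B·b, together with T_A + T_B = T₀.
T_A = T₀·b/(a+b) = 227.0·558/812.0 = 156.0 N·m; T_B = 71.01 N·m.

156 N·m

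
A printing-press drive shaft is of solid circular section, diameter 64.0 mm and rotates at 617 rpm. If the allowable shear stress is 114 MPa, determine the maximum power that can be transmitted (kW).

379 kW

J = πd⁴/32 = π(0.0640)⁴/32 = 1.647×10^-6 m⁴.
T_max = τ_allow·J/r = 1.14×10^8 × 1.647×10^-6 / 0.0320 = 5868 N·m.
ω = 2π·617/60 = 64.61 rad/s, so P_max = T_max·ω = 3.791×10^5 W.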